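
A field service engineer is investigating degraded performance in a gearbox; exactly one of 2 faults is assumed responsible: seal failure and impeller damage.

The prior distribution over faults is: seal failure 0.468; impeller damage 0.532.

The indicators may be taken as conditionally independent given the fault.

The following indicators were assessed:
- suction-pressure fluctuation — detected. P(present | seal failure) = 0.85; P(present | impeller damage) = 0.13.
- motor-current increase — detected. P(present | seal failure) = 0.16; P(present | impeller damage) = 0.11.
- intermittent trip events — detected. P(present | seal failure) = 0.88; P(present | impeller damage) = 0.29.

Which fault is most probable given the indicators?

seal failure

For each hypothesis, the unnormalized posterior weight is prior × product of the indicator likelihoods:
  seal failure: 0.468 × 0.85 × 0.16 × 0.88 = 0.05601
  impeller damage: 0.532 × 0.13 × 0.11 × 0.29 = 0.0022062
Normalizing constant Z = 0.05601 + 0.0022062 = 0.058216.
P(seal failure | evidence) ≈ 0.05601 / 0.058216 ≈ 0.962
P(impeller damage | evidence) ≈ 0.0022062 / 0.058216 ≈ 0.038
The largest is 0.962, so seal failure is most probable.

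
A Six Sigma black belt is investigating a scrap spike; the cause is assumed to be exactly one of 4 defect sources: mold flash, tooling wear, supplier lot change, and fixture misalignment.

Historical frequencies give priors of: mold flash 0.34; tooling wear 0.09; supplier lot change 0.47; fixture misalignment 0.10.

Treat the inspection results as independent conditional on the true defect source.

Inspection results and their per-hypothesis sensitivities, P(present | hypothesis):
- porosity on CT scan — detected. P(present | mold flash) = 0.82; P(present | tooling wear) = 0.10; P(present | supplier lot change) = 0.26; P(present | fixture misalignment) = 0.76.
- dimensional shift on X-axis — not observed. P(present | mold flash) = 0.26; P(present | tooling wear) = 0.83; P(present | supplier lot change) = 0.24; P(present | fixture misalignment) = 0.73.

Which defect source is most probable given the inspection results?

mold flash

For each hypothesis, the unnormalized posterior weight is prior × product of the inspection result likelihoods (using 1 − P(present | H) for each absent inspection result):
  mold flash: 0.34 × 0.82 × (1 − 0.26) = 0.20631
  tooling wear: 0.09 × 0.10 × (1 − 0.83) = 0.00153
  supplier lot change: 0.47 × 0.26 × (1 − 0.24) = 0.092872
  fixture misalignment: 0.10 × 0.76 × (1 − 0.73) = 0.02052
The unnormalized weights sum to 0.32123.
P(mold flash | evidence) ≈ 0.20631 / 0.32123 ≈ 0.642
P(tooling wear | evidence) ≈ 0.00153 / 0.32123 ≈ 0.005
P(supplier lot change | evidence) ≈ 0.092872 / 0.32123 ≈ 0.289
P(fixture misalignment | evidence) ≈ 0.02052 / 0.32123 ≈ 0.064
The largest is 0.642, so mold flash is most probable.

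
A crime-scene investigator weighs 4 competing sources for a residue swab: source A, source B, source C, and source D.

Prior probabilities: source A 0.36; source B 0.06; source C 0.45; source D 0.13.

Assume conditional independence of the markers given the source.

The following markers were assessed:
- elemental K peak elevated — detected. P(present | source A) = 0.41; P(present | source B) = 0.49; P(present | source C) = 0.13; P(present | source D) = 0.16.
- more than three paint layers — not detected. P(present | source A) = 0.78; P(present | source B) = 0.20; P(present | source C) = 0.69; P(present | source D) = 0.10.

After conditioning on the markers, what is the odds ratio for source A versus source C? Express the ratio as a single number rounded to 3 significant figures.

1.79

Unnormalized posterior weight (prior times the marker likelihoods) for each of the two hypotheses (using 1 − P(present | H) for each absent marker):
  source A: 0.36 × 0.41 × (1 − 0.78) = 0.032472
  source C: 0.45 × 0.13 × (1 − 0.69) = 0.018135
Posterior odds = 0.032472 / 0.018135 ≈ 1.79.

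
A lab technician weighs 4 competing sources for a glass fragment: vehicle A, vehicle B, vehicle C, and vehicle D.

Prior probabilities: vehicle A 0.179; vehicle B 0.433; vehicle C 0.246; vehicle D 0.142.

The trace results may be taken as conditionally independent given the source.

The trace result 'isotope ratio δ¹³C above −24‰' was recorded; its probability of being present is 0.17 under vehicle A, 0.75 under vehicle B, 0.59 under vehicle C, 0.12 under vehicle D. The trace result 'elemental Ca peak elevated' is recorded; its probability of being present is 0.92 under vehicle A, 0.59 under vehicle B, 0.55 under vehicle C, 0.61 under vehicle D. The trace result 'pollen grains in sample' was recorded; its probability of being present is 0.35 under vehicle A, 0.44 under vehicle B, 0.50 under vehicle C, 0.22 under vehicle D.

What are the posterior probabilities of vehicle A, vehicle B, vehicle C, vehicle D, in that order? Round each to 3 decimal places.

Multiply each prior by the joint likelihood of the trace result pattern:
  vehicle A: 0.179 × 0.17 × 0.92 × 0.35 = 0.0097985
  vehicle B: 0.433 × 0.75 × 0.59 × 0.44 = 0.084305
  vehicle C: 0.246 × 0.59 × 0.55 × 0.50 = 0.039913
  vehicle D: 0.142 × 0.12 × 0.61 × 0.22 = 0.0022868
Normalizing constant Z = 0.0097985 + 0.084305 + 0.039913 + 0.0022868 = 0.1363.
P(vehicle A | evidence) = 0.0097985 / 0.1363 ≈ 0.072
P(vehicle B | evidence) = 0.084305 / 0.1363 ≈ 0.619
P(vehicle C | evidence) = 0.039913 / 0.1363 ≈ 0.293
P(vehicle D | evidence) = 0.0022868 / 0.1363 ≈ 0.017

0.072, 0.619, 0.293, 0.017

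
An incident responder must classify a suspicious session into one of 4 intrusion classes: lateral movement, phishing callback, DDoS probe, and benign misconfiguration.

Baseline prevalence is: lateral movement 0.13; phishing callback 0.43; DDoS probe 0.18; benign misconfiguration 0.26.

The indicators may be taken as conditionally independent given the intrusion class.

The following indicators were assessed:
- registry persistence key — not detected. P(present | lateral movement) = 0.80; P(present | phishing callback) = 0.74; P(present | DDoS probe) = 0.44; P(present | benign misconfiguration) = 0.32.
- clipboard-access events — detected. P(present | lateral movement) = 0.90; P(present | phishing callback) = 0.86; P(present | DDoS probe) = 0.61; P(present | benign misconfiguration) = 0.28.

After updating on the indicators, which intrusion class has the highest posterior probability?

By Bayes' rule with conditional independence, the unnormalized weight for each hypothesis is prior × ∏ likelihoods (using 1 − P(present | H) for each absent indicator):
  lateral movement: 0.13 × (1 − 0.80) × 0.90 = 0.0234
  phishing callback: 0.43 × (1 − 0.74) × 0.86 = 0.096148
  DDoS probe: 0.18 × (1 − 0.44) × 0.61 = 0.061488
  benign misconfiguration: 0.26 × (1 − 0.32) × 0.28 = 0.049504
Marginal likelihood of the evidence = 0.23054.
P(lateral movement | evidence) ≈ 0.0234 / 0.23054 ≈ 0.102
P(phishing callback | evidence) ≈ 0.096148 / 0.23054 ≈ 0.417
P(DDoS probe | evidence) ≈ 0.061488 / 0.23054 ≈ 0.267
P(benign misconfiguration | evidence) ≈ 0.049504 / 0.23054 ≈ 0.215
The largest is 0.417, so phishing callback is most probable.

phishing callback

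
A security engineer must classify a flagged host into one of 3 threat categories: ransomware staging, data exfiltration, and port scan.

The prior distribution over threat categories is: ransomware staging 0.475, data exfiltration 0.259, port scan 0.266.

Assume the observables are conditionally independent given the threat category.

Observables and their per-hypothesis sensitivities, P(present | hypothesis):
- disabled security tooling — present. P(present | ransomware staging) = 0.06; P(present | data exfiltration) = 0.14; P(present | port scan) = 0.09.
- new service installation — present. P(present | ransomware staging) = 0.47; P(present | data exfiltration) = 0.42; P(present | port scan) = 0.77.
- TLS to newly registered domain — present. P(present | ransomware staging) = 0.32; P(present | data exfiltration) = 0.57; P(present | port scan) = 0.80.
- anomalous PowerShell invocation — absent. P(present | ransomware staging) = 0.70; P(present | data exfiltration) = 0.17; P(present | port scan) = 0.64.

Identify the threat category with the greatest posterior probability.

data exfiltration

By Bayes' rule with conditional independence, the unnormalized weight for each hypothesis is prior × ∏ likelihoods (using 1 − P(present | H) for each absent observable):
  ransomware staging: 0.475 × 0.06 × 0.47 × 0.32 × (1 − 0.70) = 0.0012859
  data exfiltration: 0.259 × 0.14 × 0.42 × 0.57 × (1 − 0.17) = 0.0072049
  port scan: 0.266 × 0.09 × 0.77 × 0.80 × (1 − 0.64) = 0.0053089
Normalizing constant Z = 0.0012859 + 0.0072049 + 0.0053089 = 0.0138.
P(ransomware staging | evidence) ≈ 0.0012859 / 0.0138 ≈ 0.093
P(data exfiltration | evidence) ≈ 0.0072049 / 0.0138 ≈ 0.522
P(port scan | evidence) ≈ 0.0053089 / 0.0138 ≈ 0.385
The largest is 0.522, so data exfiltration is most probable.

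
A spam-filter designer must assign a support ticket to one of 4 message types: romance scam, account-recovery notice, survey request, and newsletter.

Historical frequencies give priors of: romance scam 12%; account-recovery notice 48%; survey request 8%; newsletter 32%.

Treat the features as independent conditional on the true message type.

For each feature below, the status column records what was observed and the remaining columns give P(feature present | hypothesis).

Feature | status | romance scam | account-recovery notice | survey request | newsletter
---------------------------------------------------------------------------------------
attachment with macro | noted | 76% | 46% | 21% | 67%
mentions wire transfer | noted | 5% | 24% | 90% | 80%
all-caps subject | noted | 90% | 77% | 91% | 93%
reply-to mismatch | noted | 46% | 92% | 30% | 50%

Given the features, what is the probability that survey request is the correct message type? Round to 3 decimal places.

Multiply each prior by the joint likelihood of the feature pattern:
  romance scam: 0.12 × 0.76 × 0.05 × 0.90 × 0.46 = 0.0018878
  account-recovery notice: 0.48 × 0.46 × 0.24 × 0.77 × 0.92 = 0.03754
  survey request: 0.08 × 0.21 × 0.90 × 0.91 × 0.30 = 0.0041278
  newsletter: 0.32 × 0.67 × 0.80 × 0.93 × 0.50 = 0.079757
Marginal likelihood of the evidence = 0.12331.
P(survey request | evidence) = 0.0041278 / 0.12331 ≈ 0.033.

0.033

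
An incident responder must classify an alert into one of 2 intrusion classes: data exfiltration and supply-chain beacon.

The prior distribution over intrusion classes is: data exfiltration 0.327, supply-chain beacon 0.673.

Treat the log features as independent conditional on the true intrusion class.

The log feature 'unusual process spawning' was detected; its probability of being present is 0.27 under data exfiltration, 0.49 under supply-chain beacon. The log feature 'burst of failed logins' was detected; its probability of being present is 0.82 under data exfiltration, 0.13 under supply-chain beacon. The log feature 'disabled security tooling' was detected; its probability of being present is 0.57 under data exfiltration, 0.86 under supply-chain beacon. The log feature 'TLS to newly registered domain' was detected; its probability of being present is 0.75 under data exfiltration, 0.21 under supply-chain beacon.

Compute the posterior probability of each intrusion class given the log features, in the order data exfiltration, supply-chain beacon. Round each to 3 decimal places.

For each hypothesis, the unnormalized posterior weight is prior × product of the log feature likelihoods:
  data exfiltration: 0.327 × 0.27 × 0.82 × 0.57 × 0.75 = 0.03095
  supply-chain beacon: 0.673 × 0.49 × 0.13 × 0.86 × 0.21 = 0.0077423
Marginal likelihood of the evidence = 0.038692.
P(data exfiltration | evidence) = 0.03095 / 0.038692 ≈ 0.800
P(supply-chain beacon | evidence) = 0.0077423 / 0.038692 ≈ 0.200

0.800, 0.200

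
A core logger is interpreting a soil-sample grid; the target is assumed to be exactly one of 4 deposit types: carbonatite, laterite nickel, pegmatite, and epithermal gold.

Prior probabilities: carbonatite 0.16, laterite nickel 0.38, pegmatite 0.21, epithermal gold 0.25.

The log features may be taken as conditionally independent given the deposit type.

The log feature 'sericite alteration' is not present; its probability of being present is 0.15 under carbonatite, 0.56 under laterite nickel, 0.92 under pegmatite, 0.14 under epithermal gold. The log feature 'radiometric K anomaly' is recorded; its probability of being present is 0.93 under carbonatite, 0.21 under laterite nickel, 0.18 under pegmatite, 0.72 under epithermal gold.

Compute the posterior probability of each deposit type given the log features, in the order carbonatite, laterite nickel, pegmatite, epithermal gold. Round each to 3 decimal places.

By Bayes' rule with conditional independence, the unnormalized weight for each hypothesis is prior × ∏ likelihoods (using 1 − P(present | H) for each absent log feature):
  carbonatite: 0.16 × (1 − 0.15) × 0.93 = 0.12648
  laterite nickel: 0.38 × (1 − 0.56) × 0.21 = 0.035112
  pegmatite: 0.21 × (1 − 0.92) × 0.18 = 0.003024
  epithermal gold: 0.25 × (1 − 0.14) × 0.72 = 0.1548
Normalizing constant Z = 0.12648 + 0.035112 + 0.003024 + 0.1548 = 0.31942.
P(carbonatite | evidence) = 0.12648 / 0.31942 ≈ 0.396
P(laterite nickel | evidence) = 0.035112 / 0.31942 ≈ 0.110
P(pegmatite | evidence) = 0.003024 / 0.31942 ≈ 0.009
P(epithermal gold | evidence) = 0.1548 / 0.31942 ≈ 0.485

0.396, 0.110, 0.009, 0.485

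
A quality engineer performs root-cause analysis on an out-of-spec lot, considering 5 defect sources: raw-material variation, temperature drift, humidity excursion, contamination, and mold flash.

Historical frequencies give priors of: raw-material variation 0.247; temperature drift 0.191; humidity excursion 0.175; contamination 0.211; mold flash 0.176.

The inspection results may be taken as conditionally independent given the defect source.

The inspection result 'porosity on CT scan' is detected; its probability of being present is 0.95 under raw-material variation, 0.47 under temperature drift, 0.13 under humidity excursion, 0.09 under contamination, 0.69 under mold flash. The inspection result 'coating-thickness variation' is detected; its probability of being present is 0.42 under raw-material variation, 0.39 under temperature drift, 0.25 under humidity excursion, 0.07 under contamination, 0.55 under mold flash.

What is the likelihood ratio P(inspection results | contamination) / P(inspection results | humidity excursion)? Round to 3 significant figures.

The Bayes factor is the ratio of the joint likelihoods of the inspection result pattern under the two hypotheses.
  contamination: 0.09 × 0.07 = 0.0063
  humidity excursion: 0.13 × 0.25 = 0.0325
Bayes factor = 0.0063 / 0.0325 ≈ 0.194

0.194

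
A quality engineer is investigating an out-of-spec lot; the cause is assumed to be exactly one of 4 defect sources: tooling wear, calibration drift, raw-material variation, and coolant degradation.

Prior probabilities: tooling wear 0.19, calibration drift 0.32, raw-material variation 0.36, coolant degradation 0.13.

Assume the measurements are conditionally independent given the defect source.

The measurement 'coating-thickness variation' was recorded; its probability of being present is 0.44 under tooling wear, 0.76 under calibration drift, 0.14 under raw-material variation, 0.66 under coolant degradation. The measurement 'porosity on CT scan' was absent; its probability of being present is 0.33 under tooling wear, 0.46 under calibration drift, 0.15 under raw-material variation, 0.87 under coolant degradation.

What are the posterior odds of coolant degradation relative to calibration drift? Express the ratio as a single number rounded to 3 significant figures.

Posterior odds equal prior odds times the likelihood ratio; only the two competing hypotheses matter (using 1 − P(present | H) for each absent measurement).
  coolant degradation: 0.13 × 0.66 × (1 − 0.87) = 0.011154
  calibration drift: 0.32 × 0.76 × (1 − 0.46) = 0.13133
Odds(coolant degradation : calibration drift) = 0.011154 / 0.13133 ≈ 0.0849.

0.0849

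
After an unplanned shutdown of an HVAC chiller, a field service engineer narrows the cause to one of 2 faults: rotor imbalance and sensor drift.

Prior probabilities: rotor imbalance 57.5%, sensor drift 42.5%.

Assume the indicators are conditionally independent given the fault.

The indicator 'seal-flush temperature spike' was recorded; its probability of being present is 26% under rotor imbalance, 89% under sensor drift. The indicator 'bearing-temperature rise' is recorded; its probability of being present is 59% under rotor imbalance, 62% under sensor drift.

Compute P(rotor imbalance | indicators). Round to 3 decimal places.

For each hypothesis, the unnormalized posterior weight is prior × product of the indicator likelihoods:
  rotor imbalance: 0.575 × 0.26 × 0.59 = 0.088205
  sensor drift: 0.425 × 0.89 × 0.62 = 0.23451
Marginal likelihood of the evidence = 0.32272.
P(rotor imbalance | evidence) = 0.088205 / 0.32272 ≈ 0.273.

0.273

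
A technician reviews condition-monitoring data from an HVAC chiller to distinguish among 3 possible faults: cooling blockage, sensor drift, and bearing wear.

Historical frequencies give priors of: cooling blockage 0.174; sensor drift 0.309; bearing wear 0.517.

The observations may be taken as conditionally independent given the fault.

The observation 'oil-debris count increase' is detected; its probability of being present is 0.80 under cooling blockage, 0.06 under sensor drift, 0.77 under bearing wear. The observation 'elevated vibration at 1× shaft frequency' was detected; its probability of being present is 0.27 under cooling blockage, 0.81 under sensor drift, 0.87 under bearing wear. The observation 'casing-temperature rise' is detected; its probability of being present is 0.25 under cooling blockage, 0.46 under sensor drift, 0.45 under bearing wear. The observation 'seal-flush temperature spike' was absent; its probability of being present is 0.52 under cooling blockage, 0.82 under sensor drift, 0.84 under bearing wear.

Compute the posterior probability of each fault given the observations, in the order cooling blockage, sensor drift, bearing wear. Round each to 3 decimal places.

For each hypothesis, the unnormalized posterior weight is prior × product of the observation likelihoods (using 1 − P(present | H) for each absent observation):
  cooling blockage: 0.174 × 0.80 × 0.27 × 0.25 × (1 − 0.52) = 0.0045101
  sensor drift: 0.309 × 0.06 × 0.81 × 0.46 × (1 − 0.82) = 0.0012434
  bearing wear: 0.517 × 0.77 × 0.87 × 0.45 × (1 − 0.84) = 0.024936
The unnormalized weights sum to 0.03069.
P(cooling blockage | evidence) = 0.0045101 / 0.03069 ≈ 0.147
P(sensor drift | evidence) = 0.0012434 / 0.03069 ≈ 0.041
P(bearing wear | evidence) = 0.024936 / 0.03069 ≈ 0.813

0.147, 0.041, 0.813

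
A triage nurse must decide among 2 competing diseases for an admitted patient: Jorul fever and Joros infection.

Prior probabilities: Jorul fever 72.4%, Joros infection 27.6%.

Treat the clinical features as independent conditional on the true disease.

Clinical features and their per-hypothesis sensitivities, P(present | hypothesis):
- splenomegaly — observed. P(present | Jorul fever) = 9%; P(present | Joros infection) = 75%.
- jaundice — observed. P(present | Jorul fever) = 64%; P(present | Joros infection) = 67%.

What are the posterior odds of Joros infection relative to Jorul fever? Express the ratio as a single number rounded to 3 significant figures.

Unnormalized posterior weight (prior times the clinical feature likelihoods) for each of the two hypotheses:
  Joros infection: 0.276 × 0.75 × 0.67 = 0.13869
  Jorul fever: 0.724 × 0.09 × 0.64 = 0.041702
Posterior odds = 0.13869 / 0.041702 ≈ 3.33.

3.33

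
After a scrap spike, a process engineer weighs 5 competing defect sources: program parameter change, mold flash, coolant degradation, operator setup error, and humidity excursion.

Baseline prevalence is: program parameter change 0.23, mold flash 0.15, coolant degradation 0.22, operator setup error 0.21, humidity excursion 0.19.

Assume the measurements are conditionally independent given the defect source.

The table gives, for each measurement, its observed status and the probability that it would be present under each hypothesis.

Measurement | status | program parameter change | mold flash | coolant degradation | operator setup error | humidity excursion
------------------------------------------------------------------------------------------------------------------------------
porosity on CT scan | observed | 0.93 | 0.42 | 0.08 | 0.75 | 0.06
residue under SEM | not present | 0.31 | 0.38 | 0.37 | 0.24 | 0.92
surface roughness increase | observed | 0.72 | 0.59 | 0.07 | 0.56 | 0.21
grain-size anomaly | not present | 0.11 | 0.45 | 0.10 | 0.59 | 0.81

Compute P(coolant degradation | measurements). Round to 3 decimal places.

By Bayes' rule with conditional independence, the unnormalized weight for each hypothesis is prior × ∏ likelihoods (using 1 − P(present | H) for each absent measurement):
  program parameter change: 0.23 × 0.93 × (1 − 0.31) × 0.72 × (1 − 0.11) = 0.094576
  mold flash: 0.15 × 0.42 × (1 − 0.38) × 0.59 × (1 − 0.45) = 0.012675
  coolant degradation: 0.22 × 0.08 × (1 − 0.37) × 0.07 × (1 − 0.10) = 0.00069854
  operator setup error: 0.21 × 0.75 × (1 − 0.24) × 0.56 × (1 − 0.59) = 0.027483
  humidity excursion: 0.19 × 0.06 × (1 − 0.92) × 0.21 × (1 − 0.81) = 3.6389e-05
The unnormalized weights sum to 0.13547.
P(coolant degradation | evidence) = 0.00069854 / 0.13547 ≈ 0.005.

0.005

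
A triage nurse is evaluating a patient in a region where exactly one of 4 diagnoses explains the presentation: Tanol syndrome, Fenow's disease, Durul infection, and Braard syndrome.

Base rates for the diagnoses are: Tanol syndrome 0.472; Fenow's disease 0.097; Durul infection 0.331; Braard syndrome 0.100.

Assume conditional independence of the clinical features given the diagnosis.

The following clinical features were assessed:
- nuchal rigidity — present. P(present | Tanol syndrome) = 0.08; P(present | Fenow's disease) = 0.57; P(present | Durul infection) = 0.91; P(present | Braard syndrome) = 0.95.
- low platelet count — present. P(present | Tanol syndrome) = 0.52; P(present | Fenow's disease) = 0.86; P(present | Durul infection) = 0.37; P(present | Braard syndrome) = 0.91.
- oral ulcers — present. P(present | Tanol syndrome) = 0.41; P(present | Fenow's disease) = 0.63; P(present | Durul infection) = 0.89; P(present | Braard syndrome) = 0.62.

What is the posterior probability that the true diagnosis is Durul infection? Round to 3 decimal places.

Multiply each prior by the joint likelihood of the clinical feature pattern:
  Tanol syndrome: 0.472 × 0.08 × 0.52 × 0.41 = 0.0080504
  Fenow's disease: 0.097 × 0.57 × 0.86 × 0.63 = 0.029956
  Durul infection: 0.331 × 0.91 × 0.37 × 0.89 = 0.099188
  Braard syndrome: 0.100 × 0.95 × 0.91 × 0.62 = 0.053599
Marginal likelihood of the evidence = 0.19079.
P(Durul infection | evidence) = 0.099188 / 0.19079 ≈ 0.520.

0.520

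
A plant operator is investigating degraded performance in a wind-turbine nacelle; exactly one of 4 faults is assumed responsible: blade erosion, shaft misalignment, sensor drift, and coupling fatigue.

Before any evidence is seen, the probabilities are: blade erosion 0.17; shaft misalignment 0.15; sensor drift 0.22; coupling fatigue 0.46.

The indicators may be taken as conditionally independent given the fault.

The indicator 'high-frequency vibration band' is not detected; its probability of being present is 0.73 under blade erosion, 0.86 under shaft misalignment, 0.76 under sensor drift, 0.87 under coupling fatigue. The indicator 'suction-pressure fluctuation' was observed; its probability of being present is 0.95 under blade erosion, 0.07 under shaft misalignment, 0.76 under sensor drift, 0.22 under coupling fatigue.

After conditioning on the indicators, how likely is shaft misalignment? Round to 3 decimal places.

0.015

Multiply each prior by the joint likelihood of the indicator pattern (using 1 − P(present | H) for each absent indicator):
  blade erosion: 0.17 × (1 − 0.73) × 0.95 = 0.043605
  shaft misalignment: 0.15 × (1 − 0.86) × 0.07 = 0.00147
  sensor drift: 0.22 × (1 − 0.76) × 0.76 = 0.040128
  coupling fatigue: 0.46 × (1 − 0.87) × 0.22 = 0.013156
The unnormalized weights sum to 0.098359.
P(shaft misalignment | evidence) = 0.00147 / 0.098359 ≈ 0.015.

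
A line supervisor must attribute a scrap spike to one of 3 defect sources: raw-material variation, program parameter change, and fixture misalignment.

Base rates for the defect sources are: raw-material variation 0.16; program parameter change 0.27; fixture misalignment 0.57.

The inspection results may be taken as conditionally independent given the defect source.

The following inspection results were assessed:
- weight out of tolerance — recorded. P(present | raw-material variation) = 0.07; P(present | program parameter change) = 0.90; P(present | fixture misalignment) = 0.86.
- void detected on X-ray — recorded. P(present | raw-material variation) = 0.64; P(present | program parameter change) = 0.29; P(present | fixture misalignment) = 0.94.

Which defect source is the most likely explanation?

By Bayes' rule with conditional independence, the unnormalized weight for each hypothesis is prior × ∏ likelihoods:
  raw-material variation: 0.16 × 0.07 × 0.64 = 0.007168
  program parameter change: 0.27 × 0.90 × 0.29 = 0.07047
  fixture misalignment: 0.57 × 0.86 × 0.94 = 0.46079
Marginal likelihood of the evidence = 0.53843.
P(raw-material variation | evidence) ≈ 0.007168 / 0.53843 ≈ 0.013
P(program parameter change | evidence) ≈ 0.07047 / 0.53843 ≈ 0.131
P(fixture misalignment | evidence) ≈ 0.46079 / 0.53843 ≈ 0.856
The largest is 0.856, so fixture misalignment is most probable.

fixture misalignment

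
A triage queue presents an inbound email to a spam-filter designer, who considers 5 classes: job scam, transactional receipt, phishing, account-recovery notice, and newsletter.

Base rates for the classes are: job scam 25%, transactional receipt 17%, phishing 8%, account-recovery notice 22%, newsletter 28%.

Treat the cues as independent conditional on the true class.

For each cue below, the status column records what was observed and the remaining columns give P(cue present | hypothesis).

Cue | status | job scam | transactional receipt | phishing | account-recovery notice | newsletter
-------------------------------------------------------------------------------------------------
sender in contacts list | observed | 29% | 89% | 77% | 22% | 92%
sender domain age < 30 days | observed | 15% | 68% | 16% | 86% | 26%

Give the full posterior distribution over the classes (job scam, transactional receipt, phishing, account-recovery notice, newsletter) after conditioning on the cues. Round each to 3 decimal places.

For each hypothesis, the unnormalized posterior weight is prior × product of the cue likelihoods:
  job scam: 0.25 × 0.29 × 0.15 = 0.010875
  transactional receipt: 0.17 × 0.89 × 0.68 = 0.10288
  phishing: 0.08 × 0.77 × 0.16 = 0.009856
  account-recovery notice: 0.22 × 0.22 × 0.86 = 0.041624
  newsletter: 0.28 × 0.92 × 0.26 = 0.066976
Marginal likelihood of the evidence = 0.23222.
P(job scam | evidence) = 0.010875 / 0.23222 ≈ 0.047
P(transactional receipt | evidence) = 0.10288 / 0.23222 ≈ 0.443
P(phishing | evidence) = 0.009856 / 0.23222 ≈ 0.042
P(account-recovery notice | evidence) = 0.041624 / 0.23222 ≈ 0.179
P(newsletter | evidence) = 0.066976 / 0.23222 ≈ 0.288

0.047, 0.443, 0.042, 0.179, 0.288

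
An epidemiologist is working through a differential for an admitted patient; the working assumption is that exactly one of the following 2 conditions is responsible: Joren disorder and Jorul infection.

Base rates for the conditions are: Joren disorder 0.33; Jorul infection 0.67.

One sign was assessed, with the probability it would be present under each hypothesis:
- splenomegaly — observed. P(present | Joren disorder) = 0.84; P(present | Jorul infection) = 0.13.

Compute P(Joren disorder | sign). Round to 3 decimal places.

0.761

Multiply each prior by the likelihood of the sign:
  Joren disorder: 0.33 × 0.84 = 0.2772
  Jorul infection: 0.67 × 0.13 = 0.0871
The unnormalized weights sum to 0.3643.
P(Joren disorder | evidence) = 0.2772 / 0.3643 ≈ 0.761.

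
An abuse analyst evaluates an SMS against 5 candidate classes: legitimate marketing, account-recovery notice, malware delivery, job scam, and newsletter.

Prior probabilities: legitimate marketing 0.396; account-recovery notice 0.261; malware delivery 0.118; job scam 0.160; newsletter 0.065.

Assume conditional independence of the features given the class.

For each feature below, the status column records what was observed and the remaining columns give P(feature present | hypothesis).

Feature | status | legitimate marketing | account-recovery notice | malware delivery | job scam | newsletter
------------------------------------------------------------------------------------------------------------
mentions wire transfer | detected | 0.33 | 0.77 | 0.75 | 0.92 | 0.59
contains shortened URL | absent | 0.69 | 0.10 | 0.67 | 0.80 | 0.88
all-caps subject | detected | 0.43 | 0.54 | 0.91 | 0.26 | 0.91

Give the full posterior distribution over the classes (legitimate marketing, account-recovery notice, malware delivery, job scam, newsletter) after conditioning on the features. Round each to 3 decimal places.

By Bayes' rule with conditional independence, the unnormalized weight for each hypothesis is prior × ∏ likelihoods (using 1 − P(present | H) for each absent feature):
  legitimate marketing: 0.396 × 0.33 × (1 − 0.69) × 0.43 = 0.01742
  account-recovery notice: 0.261 × 0.77 × (1 − 0.10) × 0.54 = 0.097671
  malware delivery: 0.118 × 0.75 × (1 − 0.67) × 0.91 = 0.026577
  job scam: 0.160 × 0.92 × (1 − 0.80) × 0.26 = 0.0076544
  newsletter: 0.065 × 0.59 × (1 − 0.88) × 0.91 = 0.0041878
Normalizing constant Z = 0.01742 + 0.097671 + 0.026577 + 0.0076544 + 0.0041878 = 0.15351.
P(legitimate marketing | evidence) = 0.01742 / 0.15351 ≈ 0.113
P(account-recovery notice | evidence) = 0.097671 / 0.15351 ≈ 0.636
P(malware delivery | evidence) = 0.026577 / 0.15351 ≈ 0.173
P(job scam | evidence) = 0.0076544 / 0.15351 ≈ 0.050
P(newsletter | evidence) = 0.0041878 / 0.15351 ≈ 0.027

0.113, 0.636, 0.173, 0.050, 0.027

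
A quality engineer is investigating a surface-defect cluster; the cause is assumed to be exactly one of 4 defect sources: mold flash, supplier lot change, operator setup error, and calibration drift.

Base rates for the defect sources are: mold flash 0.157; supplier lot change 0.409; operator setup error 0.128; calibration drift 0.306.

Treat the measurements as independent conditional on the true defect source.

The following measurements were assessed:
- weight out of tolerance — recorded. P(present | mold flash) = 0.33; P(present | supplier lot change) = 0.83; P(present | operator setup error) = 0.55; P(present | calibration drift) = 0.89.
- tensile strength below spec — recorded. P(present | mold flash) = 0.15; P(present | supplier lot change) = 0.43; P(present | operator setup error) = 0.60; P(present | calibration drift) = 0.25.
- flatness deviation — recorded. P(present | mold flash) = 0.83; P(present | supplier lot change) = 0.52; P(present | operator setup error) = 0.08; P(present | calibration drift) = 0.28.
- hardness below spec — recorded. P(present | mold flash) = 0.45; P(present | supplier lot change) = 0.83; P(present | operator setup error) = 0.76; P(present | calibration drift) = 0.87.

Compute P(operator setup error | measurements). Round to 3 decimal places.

Multiply each prior by the joint likelihood of the measurement pattern:
  mold flash: 0.157 × 0.33 × 0.15 × 0.83 × 0.45 = 0.0029027
  supplier lot change: 0.409 × 0.83 × 0.43 × 0.52 × 0.83 = 0.063002
  operator setup error: 0.128 × 0.55 × 0.60 × 0.08 × 0.76 = 0.0025682
  calibration drift: 0.306 × 0.89 × 0.25 × 0.28 × 0.87 = 0.016586
Normalizing constant Z = 0.0029027 + 0.063002 + 0.0025682 + 0.016586 = 0.085058.
P(operator setup error | evidence) = 0.0025682 / 0.085058 ≈ 0.030.

0.030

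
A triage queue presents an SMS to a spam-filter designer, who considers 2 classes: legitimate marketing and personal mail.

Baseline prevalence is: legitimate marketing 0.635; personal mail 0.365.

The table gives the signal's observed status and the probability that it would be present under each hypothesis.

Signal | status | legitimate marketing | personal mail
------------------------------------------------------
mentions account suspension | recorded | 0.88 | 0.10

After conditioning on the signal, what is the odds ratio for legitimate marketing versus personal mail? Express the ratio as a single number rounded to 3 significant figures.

15.3

Unnormalized posterior weight (prior times the signal likelihood) for each of the two hypotheses:
  legitimate marketing: 0.635 × 0.88 = 0.5588
  personal mail: 0.365 × 0.10 = 0.0365
Odds(legitimate marketing : personal mail) = 0.5588 / 0.0365 ≈ 15.3.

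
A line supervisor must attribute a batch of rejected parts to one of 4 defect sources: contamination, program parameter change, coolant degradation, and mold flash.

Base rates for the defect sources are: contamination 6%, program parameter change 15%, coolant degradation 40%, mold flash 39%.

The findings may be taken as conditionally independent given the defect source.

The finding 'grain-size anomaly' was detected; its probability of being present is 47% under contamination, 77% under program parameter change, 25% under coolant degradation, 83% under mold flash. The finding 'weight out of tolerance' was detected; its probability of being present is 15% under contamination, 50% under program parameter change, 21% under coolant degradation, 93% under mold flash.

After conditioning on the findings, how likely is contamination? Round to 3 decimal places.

0.011

By Bayes' rule with conditional independence, the unnormalized weight for each hypothesis is prior × ∏ likelihoods:
  contamination: 0.06 × 0.47 × 0.15 = 0.00423
  program parameter change: 0.15 × 0.77 × 0.50 = 0.05775
  coolant degradation: 0.40 × 0.25 × 0.21 = 0.021
  mold flash: 0.39 × 0.83 × 0.93 = 0.30104
The unnormalized weights sum to 0.38402.
P(contamination | evidence) = 0.00423 / 0.38402 ≈ 0.011.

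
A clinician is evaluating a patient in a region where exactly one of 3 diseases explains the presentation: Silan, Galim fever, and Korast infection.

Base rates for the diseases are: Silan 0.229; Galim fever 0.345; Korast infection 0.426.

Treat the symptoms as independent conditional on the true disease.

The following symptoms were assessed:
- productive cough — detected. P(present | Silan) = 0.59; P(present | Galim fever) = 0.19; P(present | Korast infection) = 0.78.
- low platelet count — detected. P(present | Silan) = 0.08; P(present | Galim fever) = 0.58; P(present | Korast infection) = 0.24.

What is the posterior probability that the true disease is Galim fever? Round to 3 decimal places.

0.296

For each hypothesis, the unnormalized posterior weight is prior × product of the symptom likelihoods:
  Silan: 0.229 × 0.59 × 0.08 = 0.010809
  Galim fever: 0.345 × 0.19 × 0.58 = 0.038019
  Korast infection: 0.426 × 0.78 × 0.24 = 0.079747
Marginal likelihood of the evidence = 0.12857.
P(Galim fever | evidence) = 0.038019 / 0.12857 ≈ 0.296.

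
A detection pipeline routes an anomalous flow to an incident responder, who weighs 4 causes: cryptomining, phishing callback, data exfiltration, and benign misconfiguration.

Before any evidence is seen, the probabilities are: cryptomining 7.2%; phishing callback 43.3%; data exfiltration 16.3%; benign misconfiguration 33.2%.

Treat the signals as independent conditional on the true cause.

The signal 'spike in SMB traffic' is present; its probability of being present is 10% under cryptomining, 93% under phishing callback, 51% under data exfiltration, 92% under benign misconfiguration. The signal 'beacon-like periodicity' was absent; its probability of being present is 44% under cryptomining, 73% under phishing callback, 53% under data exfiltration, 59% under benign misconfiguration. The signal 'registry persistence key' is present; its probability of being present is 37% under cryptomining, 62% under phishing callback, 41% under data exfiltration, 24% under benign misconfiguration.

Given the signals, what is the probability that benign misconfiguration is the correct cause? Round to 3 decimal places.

0.261

For each hypothesis, the unnormalized posterior weight is prior × product of the signal likelihoods (using 1 − P(present | H) for each absent signal):
  cryptomining: 0.072 × 0.10 × (1 − 0.44) × 0.37 = 0.0014918
  phishing callback: 0.433 × 0.93 × (1 − 0.73) × 0.62 = 0.06741
  data exfiltration: 0.163 × 0.51 × (1 − 0.53) × 0.41 = 0.016019
  benign misconfiguration: 0.332 × 0.92 × (1 − 0.59) × 0.24 = 0.030055
The unnormalized weights sum to 0.11498.
P(benign misconfiguration | evidence) = 0.030055 / 0.11498 ≈ 0.261.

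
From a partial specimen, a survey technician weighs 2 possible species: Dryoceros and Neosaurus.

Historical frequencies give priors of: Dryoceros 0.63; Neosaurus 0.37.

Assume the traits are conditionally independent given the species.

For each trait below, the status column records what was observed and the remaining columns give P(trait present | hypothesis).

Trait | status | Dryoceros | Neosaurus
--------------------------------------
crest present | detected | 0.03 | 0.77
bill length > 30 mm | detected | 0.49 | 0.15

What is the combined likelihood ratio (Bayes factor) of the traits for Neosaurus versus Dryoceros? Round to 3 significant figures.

7.86

The Bayes factor is the ratio of the joint likelihoods of the trait pattern under the two hypotheses.
  Neosaurus: 0.77 × 0.15 = 0.1155
  Dryoceros: 0.03 × 0.49 = 0.0147
Bayes factor = 0.1155 / 0.0147 ≈ 7.86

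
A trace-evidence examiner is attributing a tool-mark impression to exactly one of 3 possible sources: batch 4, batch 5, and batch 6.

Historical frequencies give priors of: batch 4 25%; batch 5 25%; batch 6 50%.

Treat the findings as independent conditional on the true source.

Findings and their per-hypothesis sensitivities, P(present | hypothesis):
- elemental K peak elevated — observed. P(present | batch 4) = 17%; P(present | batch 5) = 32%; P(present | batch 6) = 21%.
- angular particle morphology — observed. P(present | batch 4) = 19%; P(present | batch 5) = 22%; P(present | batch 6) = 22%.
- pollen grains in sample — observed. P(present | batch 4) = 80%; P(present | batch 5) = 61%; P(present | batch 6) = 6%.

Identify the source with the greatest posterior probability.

For each hypothesis, the unnormalized posterior weight is prior × product of the finding likelihoods:
  batch 4: 0.25 × 0.17 × 0.19 × 0.80 = 0.00646
  batch 5: 0.25 × 0.32 × 0.22 × 0.61 = 0.010736
  batch 6: 0.50 × 0.21 × 0.22 × 0.06 = 0.001386
Normalizing constant Z = 0.00646 + 0.010736 + 0.001386 = 0.018582.
P(batch 4 | evidence) ≈ 0.00646 / 0.018582 ≈ 0.348
P(batch 5 | evidence) ≈ 0.010736 / 0.018582 ≈ 0.578
P(batch 6 | evidence) ≈ 0.001386 / 0.018582 ≈ 0.075
The largest is 0.578, so batch 5 is most probable.

batch 5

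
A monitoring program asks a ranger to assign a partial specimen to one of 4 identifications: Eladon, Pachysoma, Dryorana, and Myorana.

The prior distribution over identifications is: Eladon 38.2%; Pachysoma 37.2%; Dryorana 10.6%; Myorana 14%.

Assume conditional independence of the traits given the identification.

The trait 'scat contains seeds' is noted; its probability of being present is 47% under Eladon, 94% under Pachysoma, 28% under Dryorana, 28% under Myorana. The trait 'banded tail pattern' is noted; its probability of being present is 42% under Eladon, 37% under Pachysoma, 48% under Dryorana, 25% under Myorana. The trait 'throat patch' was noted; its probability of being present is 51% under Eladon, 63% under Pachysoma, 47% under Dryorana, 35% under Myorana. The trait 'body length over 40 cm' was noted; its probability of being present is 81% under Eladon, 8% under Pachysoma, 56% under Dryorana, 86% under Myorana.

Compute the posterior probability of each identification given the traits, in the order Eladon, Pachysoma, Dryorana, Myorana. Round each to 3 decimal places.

Multiply each prior by the joint likelihood of the trait pattern:
  Eladon: 0.382 × 0.47 × 0.42 × 0.51 × 0.81 = 0.031151
  Pachysoma: 0.372 × 0.94 × 0.37 × 0.63 × 0.08 = 0.0065208
  Dryorana: 0.106 × 0.28 × 0.48 × 0.47 × 0.56 = 0.0037497
  Myorana: 0.140 × 0.28 × 0.25 × 0.35 × 0.86 = 0.0029498
Normalizing constant Z = 0.031151 + 0.0065208 + 0.0037497 + 0.0029498 = 0.044371.
P(Eladon | evidence) = 0.031151 / 0.044371 ≈ 0.702
P(Pachysoma | evidence) = 0.0065208 / 0.044371 ≈ 0.147
P(Dryorana | evidence) = 0.0037497 / 0.044371 ≈ 0.085
P(Myorana | evidence) = 0.0029498 / 0.044371 ≈ 0.066

0.702, 0.147, 0.085, 0.066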